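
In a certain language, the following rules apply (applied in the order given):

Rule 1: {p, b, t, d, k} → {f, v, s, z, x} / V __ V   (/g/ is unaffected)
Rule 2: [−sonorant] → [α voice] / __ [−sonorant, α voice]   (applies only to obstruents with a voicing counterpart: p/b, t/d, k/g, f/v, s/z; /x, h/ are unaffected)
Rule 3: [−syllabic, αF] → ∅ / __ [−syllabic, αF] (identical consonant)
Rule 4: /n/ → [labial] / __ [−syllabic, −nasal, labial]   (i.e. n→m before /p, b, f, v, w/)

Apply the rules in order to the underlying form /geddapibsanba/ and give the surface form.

gedafipsamba

Rule 1 (intervocalic spirantization): /p/ is a stop between vowels /a/ and /i/, so it spirantizes to the fricative [f]. /geddapibsanba/ → geddafibsanba.
Rule 2 (regressive voicing assimilation): /b/ precedes the voiceless obstruent /s/, so it devoices to [p] by assimilation. /geddafibsanba/ → geddafipsanba.
Rule 3 (degemination): /dd/ is a geminate; the first /d/ deletes. /geddafipsanba/ → gedafipsanba.
Rule 4 (nasal place assimilation): /n/ precedes the labial consonant /b/, so it assimilates in place to [m]. /gedafipsanba/ → gedafipsamba.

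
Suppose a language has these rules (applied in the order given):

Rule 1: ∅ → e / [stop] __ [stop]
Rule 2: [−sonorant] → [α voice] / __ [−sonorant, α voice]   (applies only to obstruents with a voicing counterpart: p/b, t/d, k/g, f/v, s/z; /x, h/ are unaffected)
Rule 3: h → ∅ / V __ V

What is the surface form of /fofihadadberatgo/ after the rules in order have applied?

Rule 1 (stop-cluster e-epenthesis): /d/ and /b/ form a stop–stop cluster, so [e] is inserted between them. /t/ and /g/ form a stop–stop cluster, so [e] is inserted between them. /fofihadadberatgo/ → fofihadadeberatego.
Rule 2 (regressive voicing assimilation): no segment meets the environment; /fofihadadeberatego/ is unchanged.
Rule 3 (intervocalic h-deletion): /h/ occurs between vowels /i/ and /a/, so it deletes. /fofihadadeberatego/ → fofiadadeberatego.

fofiadadeberatego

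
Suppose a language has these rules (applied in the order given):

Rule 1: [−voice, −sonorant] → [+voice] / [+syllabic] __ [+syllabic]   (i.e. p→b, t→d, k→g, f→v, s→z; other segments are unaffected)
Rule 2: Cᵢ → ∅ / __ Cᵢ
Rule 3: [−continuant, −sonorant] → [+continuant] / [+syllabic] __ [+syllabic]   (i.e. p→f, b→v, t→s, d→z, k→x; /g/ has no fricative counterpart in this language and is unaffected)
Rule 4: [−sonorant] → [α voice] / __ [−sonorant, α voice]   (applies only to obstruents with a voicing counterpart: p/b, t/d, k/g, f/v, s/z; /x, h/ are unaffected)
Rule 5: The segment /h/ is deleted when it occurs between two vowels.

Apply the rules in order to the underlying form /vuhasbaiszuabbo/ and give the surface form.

Rule 1 (intervocalic voicing): no segment meets the environment; /vuhasbaiszuabbo/ is unchanged.
Rule 2 (degemination): /bb/ is a geminate; the first /b/ deletes. /vuhasbaiszuabbo/ → vuhasbaiszuabo.
Rule 3 (intervocalic spirantization): /b/ is a stop between vowels /a/ and /o/, so it spirantizes to the fricative [v]. /vuhasbaiszuabo/ → vuhasbaiszuavo.
Rule 4 (regressive voicing assimilation): /s/ precedes the voiced obstruent /b/, so it voices to [z] by assimilation. /s/ precedes the voiced obstruent /z/, so it voices to [z] by assimilation. /vuhasbaiszuavo/ → vuhazbaizzuavo.
Rule 5 (intervocalic h-deletion): /h/ occurs between vowels /u/ and /a/, so it deletes. /vuhazbaizzuavo/ → vuazbaizzuavo.

vuazbaizzuavo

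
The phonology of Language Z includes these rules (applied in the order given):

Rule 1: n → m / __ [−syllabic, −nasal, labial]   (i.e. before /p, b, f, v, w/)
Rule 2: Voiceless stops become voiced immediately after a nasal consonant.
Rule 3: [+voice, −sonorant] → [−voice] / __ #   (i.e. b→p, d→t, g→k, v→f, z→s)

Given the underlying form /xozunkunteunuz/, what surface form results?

Rule 1 (nasal place assimilation): no segment meets the environment; /xozunkunteunuz/ is unchanged.
Rule 2 (post-nasal voicing): /k/ is a voiceless stop immediately after the nasal /n/, so it voices to [g]. /t/ is a voiceless stop immediately after the nasal /n/, so it voices to [d]. /xozunkunteunuz/ → xozungundeunuz.
Rule 3 (final devoicing): /z/ is a voiced obstruent in word-final position, so it devoices to [s]. /xozungundeunuz/ → xozungundeunus.

xozungundeunus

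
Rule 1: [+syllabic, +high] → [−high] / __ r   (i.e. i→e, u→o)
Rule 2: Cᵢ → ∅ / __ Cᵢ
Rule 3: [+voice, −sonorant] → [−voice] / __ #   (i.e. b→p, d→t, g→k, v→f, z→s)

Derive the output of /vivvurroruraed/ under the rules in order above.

Rule 1 (pre-rhotic lowering): /u/ is a high vowel immediately before /r/, so it lowers to [o]. /u/ is a high vowel immediately before /r/, so it lowers to [o]. /vivvurroruraed/ → vivvorrororaed.
Rule 2 (degemination): /vv/ is a geminate; the first /v/ deletes. /rr/ is a geminate; the first /r/ deletes. /vivvorrororaed/ → vivorororaed.
Rule 3 (final devoicing): /d/ is a voiced obstruent in word-final position, so it devoices to [t]. /vivorororaed/ → vivorororaet.

vivorororaet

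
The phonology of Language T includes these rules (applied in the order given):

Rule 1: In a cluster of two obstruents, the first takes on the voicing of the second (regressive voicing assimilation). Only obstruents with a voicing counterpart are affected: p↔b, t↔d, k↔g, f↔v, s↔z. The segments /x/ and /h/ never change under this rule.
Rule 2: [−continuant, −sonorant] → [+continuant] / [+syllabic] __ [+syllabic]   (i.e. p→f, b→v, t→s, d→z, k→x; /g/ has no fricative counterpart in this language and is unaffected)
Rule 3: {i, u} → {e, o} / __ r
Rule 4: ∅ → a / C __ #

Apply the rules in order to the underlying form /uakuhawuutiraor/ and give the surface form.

Rule 1 (regressive voicing assimilation): no segment meets the environment; /uakuhawuutiraor/ is unchanged.
Rule 2 (intervocalic spirantization): /k/ is a stop between vowels /a/ and /u/, so it spirantizes to the fricative [x]. /t/ is a stop between vowels /u/ and /i/, so it spirantizes to the fricative [s]. /uakuhawuutiraor/ → uaxuhawuusiraor.
Rule 3 (pre-rhotic lowering): /i/ is a high vowel immediately before /r/, so it lowers to [e]. /uaxuhawuusiraor/ → uaxuhawuuseraor.
Rule 4 (final a-epenthesis): the form ends in the consonant /r/, so [a] is inserted word-finally. /uaxuhawuuseraor/ → uaxuhawuuseraora.

uaxuhawuuseraora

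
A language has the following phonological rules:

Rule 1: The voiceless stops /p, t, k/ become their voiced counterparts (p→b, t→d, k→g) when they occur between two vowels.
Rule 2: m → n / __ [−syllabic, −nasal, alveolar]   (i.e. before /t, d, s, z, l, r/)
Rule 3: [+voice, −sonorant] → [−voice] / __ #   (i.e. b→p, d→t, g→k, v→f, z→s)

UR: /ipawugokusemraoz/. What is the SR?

Rule 1 (intervocalic voicing): /p/ is a voiceless stop between vowels /i/ and /a/, so it voices to [b]. /k/ is a voiceless stop between vowels /o/ and /u/, so it voices to [g]. /ipawugokusemraoz/ → ibawugogusemraoz.
Rule 2 (nasal place assimilation): /m/ precedes the alveolar consonant /r/, so it assimilates in place to [n]. /ibawugogusemraoz/ → ibawugogusenraoz.
Rule 3 (final devoicing): /z/ is a voiced obstruent in word-final position, so it devoices to [s]. /ibawugogusenraoz/ → ibawugogusenraos.

ibawugogusenraos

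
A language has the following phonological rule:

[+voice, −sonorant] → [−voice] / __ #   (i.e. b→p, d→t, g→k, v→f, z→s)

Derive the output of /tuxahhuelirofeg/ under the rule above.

tuxahhuelirofek

/g/ is a voiced obstruent in word-final position, so it devoices to [k].
Surface form: [tuxahhuelirofek].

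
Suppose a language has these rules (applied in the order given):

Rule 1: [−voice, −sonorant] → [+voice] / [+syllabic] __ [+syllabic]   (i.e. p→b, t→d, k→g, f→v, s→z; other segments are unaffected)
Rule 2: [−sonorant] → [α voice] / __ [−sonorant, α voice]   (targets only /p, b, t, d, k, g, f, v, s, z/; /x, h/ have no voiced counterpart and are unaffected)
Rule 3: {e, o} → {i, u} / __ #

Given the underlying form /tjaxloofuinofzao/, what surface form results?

Rule 1 (intervocalic voicing): /f/ is a voiceless obstruent between vowels /o/ and /u/, so it voices to [v]. /tjaxloofuinofzao/ → tjaxloovuinofzao.
Rule 2 (regressive voicing assimilation): /f/ precedes the voiced obstruent /z/, so it voices to [v] by assimilation. /tjaxloovuinofzao/ → tjaxloovuinovzao.
Rule 3 (final vowel raising): /o/ is a mid vowel in word-final position, so it raises to [u]. /tjaxloovuinovzao/ → tjaxloovuinovzau.

tjaxloovuinovzau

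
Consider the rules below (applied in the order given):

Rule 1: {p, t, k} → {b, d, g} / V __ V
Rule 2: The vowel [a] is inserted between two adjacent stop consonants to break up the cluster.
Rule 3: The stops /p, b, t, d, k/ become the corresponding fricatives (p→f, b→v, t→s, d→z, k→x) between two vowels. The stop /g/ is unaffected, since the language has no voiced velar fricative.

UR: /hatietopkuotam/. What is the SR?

haziezofaxuozam

Rule 1 (intervocalic voicing): /t/ is a voiceless stop between vowels /a/ and /i/, so it voices to [d]. /t/ is a voiceless stop between vowels /e/ and /o/, so it voices to [d]. /t/ is a voiceless stop between vowels /o/ and /a/, so it voices to [d]. /hatietopkuotam/ → hadiedopkuodam.
Rule 2 (stop-cluster a-epenthesis): /p/ and /k/ form a stop–stop cluster, so [a] is inserted between them. /hadiedopkuodam/ → hadiedopakuodam.
Rule 3 (intervocalic spirantization): /d/ is a stop between vowels /a/ and /i/, so it spirantizes to the fricative [z]. /d/ is a stop between vowels /e/ and /o/, so it spirantizes to the fricative [z]. /p/ is a stop between vowels /o/ and /a/, so it spirantizes to the fricative [f]. /k/ is a stop between vowels /a/ and /u/, so it spirantizes to the fricative [x]. /d/ is a stop between vowels /o/ and /a/, so it spirantizes to the fricative [z]. /hadiedopakuodam/ → haziezofaxuozam.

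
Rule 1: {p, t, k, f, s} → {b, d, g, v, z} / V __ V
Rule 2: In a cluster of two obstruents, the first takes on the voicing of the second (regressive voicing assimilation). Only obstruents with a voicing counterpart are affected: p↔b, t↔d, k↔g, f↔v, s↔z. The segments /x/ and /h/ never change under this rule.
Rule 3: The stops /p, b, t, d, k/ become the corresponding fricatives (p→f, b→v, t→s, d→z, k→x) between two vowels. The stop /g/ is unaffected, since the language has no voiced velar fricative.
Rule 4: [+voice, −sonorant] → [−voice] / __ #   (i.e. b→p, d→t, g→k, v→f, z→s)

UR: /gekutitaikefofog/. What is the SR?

Rule 1 (intervocalic voicing): /k/ is a voiceless obstruent between vowels /e/ and /u/, so it voices to [g]. /t/ is a voiceless obstruent between vowels /u/ and /i/, so it voices to [d]. /t/ is a voiceless obstruent between vowels /i/ and /a/, so it voices to [d]. /k/ is a voiceless obstruent between vowels /i/ and /e/, so it voices to [g]. /f/ is a voiceless obstruent between vowels /e/ and /o/, so it voices to [v]. /f/ is a voiceless obstruent between vowels /o/ and /o/, so it voices to [v]. /gekutitaikefofog/ → gegudidaigevovog.
Rule 2 (regressive voicing assimilation): no segment meets the environment; /gegudidaigevovog/ is unchanged.
Rule 3 (intervocalic spirantization): /d/ is a stop between vowels /u/ and /i/, so it spirantizes to the fricative [z]. /d/ is a stop between vowels /i/ and /a/, so it spirantizes to the fricative [z]. /gegudidaigevovog/ → geguzizaigevovog.
Rule 4 (final devoicing): /g/ is a voiced obstruent in word-final position, so it devoices to [k]. /geguzizaigevovog/ → geguzizaigevovok.

geguzizaigevovok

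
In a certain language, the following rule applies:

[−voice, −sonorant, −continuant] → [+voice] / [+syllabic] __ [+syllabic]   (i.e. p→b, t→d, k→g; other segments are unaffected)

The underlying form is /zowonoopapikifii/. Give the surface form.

zowonoobabigifii

/p/ is a voiceless stop between vowels /o/ and /a/, so it voices to [b].
/p/ is a voiceless stop between vowels /a/ and /i/, so it voices to [b].
/k/ is a voiceless stop between vowels /i/ and /i/, so it voices to [g].
Surface form: [zowonoobabigifii].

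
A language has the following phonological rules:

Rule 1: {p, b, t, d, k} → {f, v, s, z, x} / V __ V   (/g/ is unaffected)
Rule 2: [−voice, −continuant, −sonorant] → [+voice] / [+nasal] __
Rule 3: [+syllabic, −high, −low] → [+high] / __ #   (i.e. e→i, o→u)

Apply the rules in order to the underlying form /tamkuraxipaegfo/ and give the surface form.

Rule 1 (intervocalic spirantization): /p/ is a stop between vowels /i/ and /a/, so it spirantizes to the fricative [f]. /tamkuraxipaegfo/ → tamkuraxifaegfo.
Rule 2 (post-nasal voicing): /k/ is a voiceless stop immediately after the nasal /m/, so it voices to [g]. /tamkuraxifaegfo/ → tamguraxifaegfo.
Rule 3 (final vowel raising): /o/ is a mid vowel in word-final position, so it raises to [u]. /tamguraxifaegfo/ → tamguraxifaegfu.

tamguraxifaegfu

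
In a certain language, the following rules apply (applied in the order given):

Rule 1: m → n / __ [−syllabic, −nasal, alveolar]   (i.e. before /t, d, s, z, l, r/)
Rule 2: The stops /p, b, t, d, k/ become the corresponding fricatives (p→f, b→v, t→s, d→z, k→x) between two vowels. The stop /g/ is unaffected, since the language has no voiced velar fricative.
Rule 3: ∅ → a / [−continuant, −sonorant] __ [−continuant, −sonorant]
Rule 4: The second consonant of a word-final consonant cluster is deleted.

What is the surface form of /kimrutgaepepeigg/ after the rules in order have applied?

kinrutagaefefeigag

Rule 1 (nasal place assimilation): /m/ precedes the alveolar consonant /r/, so it assimilates in place to [n]. /kimrutgaepepeigg/ → kinrutgaepepeigg.
Rule 2 (intervocalic spirantization): /p/ is a stop between vowels /e/ and /e/, so it spirantizes to the fricative [f]. /p/ is a stop between vowels /e/ and /e/, so it spirantizes to the fricative [f]. /kinrutgaepepeigg/ → kinrutgaefefeigg.
Rule 3 (stop-cluster a-epenthesis): /t/ and /g/ form a stop–stop cluster, so [a] is inserted between them. /g/ and /g/ form a stop–stop cluster, so [a] is inserted between them. /kinrutgaefefeigg/ → kinrutagaefefeigag.
Rule 4 (final cluster simplification): no segment meets the environment; /kinrutagaefefeigag/ is unchanged.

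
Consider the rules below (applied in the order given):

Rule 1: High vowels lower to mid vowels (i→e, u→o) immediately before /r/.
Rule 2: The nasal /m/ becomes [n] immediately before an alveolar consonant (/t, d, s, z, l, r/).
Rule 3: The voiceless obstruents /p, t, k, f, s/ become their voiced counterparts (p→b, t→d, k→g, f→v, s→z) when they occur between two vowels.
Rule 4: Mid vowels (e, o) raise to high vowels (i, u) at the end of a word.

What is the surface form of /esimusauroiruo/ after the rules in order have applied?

Rule 1 (pre-rhotic lowering): /u/ is a high vowel immediately before /r/, so it lowers to [o]. /i/ is a high vowel immediately before /r/, so it lowers to [e]. /esimusauroiruo/ → esimusaoroeruo.
Rule 2 (nasal place assimilation): no segment meets the environment; /esimusaoroeruo/ is unchanged.
Rule 3 (intervocalic voicing): /s/ is a voiceless obstruent between vowels /e/ and /i/, so it voices to [z]. /s/ is a voiceless obstruent between vowels /u/ and /a/, so it voices to [z]. /esimusaoroeruo/ → ezimuzaoroeruo.
Rule 4 (final vowel raising): /o/ is a mid vowel in word-final position, so it raises to [u]. /ezimuzaoroeruo/ → ezimuzaoroeruu.

ezimuzaoroeruu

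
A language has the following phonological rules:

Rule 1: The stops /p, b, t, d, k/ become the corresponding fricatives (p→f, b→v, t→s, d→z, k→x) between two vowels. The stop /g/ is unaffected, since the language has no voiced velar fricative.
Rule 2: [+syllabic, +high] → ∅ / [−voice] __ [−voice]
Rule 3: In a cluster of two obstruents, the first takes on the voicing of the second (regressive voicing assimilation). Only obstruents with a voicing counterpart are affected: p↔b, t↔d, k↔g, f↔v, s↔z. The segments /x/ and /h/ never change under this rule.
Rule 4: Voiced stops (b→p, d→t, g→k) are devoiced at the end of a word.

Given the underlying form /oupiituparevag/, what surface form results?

Rule 1 (intervocalic spirantization): /p/ is a stop between vowels /u/ and /i/, so it spirantizes to the fricative [f]. /t/ is a stop between vowels /i/ and /u/, so it spirantizes to the fricative [s]. /p/ is a stop between vowels /u/ and /a/, so it spirantizes to the fricative [f]. /oupiituparevag/ → oufiisufarevag.
Rule 2 (high vowel syncope): /u/ is a high vowel flanked by voiceless consonants /s/ and /f/, so it deletes. /oufiisufarevag/ → oufiisfarevag.
Rule 3 (regressive voicing assimilation): no segment meets the environment; /oufiisfarevag/ is unchanged.
Rule 4 (final devoicing): /g/ is a voiced stop in word-final position, so it devoices to [k]. /oufiisfarevag/ → oufiisfarevak.

oufiisfarevak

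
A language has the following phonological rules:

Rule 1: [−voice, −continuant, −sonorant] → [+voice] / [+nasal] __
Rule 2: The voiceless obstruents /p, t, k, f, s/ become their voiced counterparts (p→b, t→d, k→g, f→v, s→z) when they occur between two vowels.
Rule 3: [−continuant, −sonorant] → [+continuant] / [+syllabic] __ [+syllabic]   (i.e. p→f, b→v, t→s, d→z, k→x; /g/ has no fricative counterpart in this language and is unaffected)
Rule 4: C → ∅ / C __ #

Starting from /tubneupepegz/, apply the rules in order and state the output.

tubneuveveg

Rule 1 (post-nasal voicing): no segment meets the environment; /tubneupepegz/ is unchanged.
Rule 2 (intervocalic voicing): /p/ is a voiceless obstruent between vowels /u/ and /e/, so it voices to [b]. /p/ is a voiceless obstruent between vowels /e/ and /e/, so it voices to [b]. /tubneupepegz/ → tubneubebegz.
Rule 3 (intervocalic spirantization): /b/ is a stop between vowels /u/ and /e/, so it spirantizes to the fricative [v]. /b/ is a stop between vowels /e/ and /e/, so it spirantizes to the fricative [v]. /tubneubebegz/ → tubneuvevegz.
Rule 4 (final cluster simplification): /z/ is the second consonant of a word-final cluster /gz/, so it deletes. /tubneuvevegz/ → tubneuveveg.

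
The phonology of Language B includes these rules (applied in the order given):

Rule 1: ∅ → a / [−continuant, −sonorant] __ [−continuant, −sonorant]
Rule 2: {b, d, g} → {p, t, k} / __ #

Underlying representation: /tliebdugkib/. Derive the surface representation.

Rule 1 (stop-cluster a-epenthesis): /b/ and /d/ form a stop–stop cluster, so [a] is inserted between them. /g/ and /k/ form a stop–stop cluster, so [a] is inserted between them. /tliebdugkib/ → tliebadugakib.
Rule 2 (final devoicing): /b/ is a voiced stop in word-final position, so it devoices to [p]. /tliebadugakib/ → tliebadugakip.

tliebadugakip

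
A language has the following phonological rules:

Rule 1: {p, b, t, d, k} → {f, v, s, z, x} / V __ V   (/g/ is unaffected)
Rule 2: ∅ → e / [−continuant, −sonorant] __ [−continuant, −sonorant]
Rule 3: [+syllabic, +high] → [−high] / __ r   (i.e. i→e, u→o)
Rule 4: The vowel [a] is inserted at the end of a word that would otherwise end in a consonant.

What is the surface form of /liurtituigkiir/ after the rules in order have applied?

Rule 1 (intervocalic spirantization): /t/ is a stop between vowels /i/ and /u/, so it spirantizes to the fricative [s]. /liurtituigkiir/ → liurtisuigkiir.
Rule 2 (stop-cluster e-epenthesis): /g/ and /k/ form a stop–stop cluster, so [e] is inserted between them. /liurtisuigkiir/ → liurtisuigekiir.
Rule 3 (pre-rhotic lowering): /u/ is a high vowel immediately before /r/, so it lowers to [o]. /i/ is a high vowel immediately before /r/, so it lowers to [e]. /liurtisuigekiir/ → liortisuigekier.
Rule 4 (final a-epenthesis): the form ends in the consonant /r/, so [a] is inserted word-finally. /liortisuigekier/ → liortisuigekiera.

liortisuigekiera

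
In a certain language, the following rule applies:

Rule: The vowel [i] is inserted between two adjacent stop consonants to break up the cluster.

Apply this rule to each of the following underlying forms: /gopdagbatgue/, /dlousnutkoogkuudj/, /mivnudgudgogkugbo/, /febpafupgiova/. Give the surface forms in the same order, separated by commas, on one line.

gopidagibatigue, dlousnutikoogikuudj, mivnudigudigogikugibo, febipafupigiova

/gopdagbatgue/: /p/ and /d/ form a stop–stop cluster, so [i] is inserted between them. /g/ and /b/ form a stop–stop cluster, so [i] is inserted between them. /t/ and /g/ form a stop–stop cluster, so [i] is inserted between them. → [gopidagibatigue].
/dlousnutkoogkuudj/: /t/ and /k/ form a stop–stop cluster, so [i] is inserted between them. /g/ and /k/ form a stop–stop cluster, so [i] is inserted between them. → [dlousnutikoogikuudj].
/mivnudgudgogkugbo/: /d/ and /g/ form a stop–stop cluster, so [i] is inserted between them. /d/ and /g/ form a stop–stop cluster, so [i] is inserted between them. /g/ and /k/ form a stop–stop cluster, so [i] is inserted between them. /g/ and /b/ form a stop–stop cluster, so [i] is inserted between them. → [mivnudigudigogikugibo].
/febpafupgiova/: /b/ and /p/ form a stop–stop cluster, so [i] is inserted between them. /p/ and /g/ form a stop–stop cluster, so [i] is inserted between them. → [febipafupigiova].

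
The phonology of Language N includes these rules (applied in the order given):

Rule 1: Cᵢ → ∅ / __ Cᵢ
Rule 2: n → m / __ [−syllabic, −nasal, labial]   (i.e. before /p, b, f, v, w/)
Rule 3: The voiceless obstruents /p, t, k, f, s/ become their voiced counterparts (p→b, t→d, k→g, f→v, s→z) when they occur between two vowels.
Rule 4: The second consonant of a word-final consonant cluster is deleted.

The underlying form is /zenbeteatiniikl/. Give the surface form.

Rule 1 (degemination): no segment meets the environment; /zenbeteatiniikl/ is unchanged.
Rule 2 (nasal place assimilation): /n/ precedes the labial consonant /b/, so it assimilates in place to [m]. /zenbeteatiniikl/ → zembeteatiniikl.
Rule 3 (intervocalic voicing): /t/ is a voiceless obstruent between vowels /e/ and /e/, so it voices to [d]. /t/ is a voiceless obstruent between vowels /a/ and /i/, so it voices to [d]. /zembeteatiniikl/ → zembedeadiniikl.
Rule 4 (final cluster simplification): /l/ is the second consonant of a word-final cluster /kl/, so it deletes. /zembedeadiniikl/ → zembedeadiniik.

zembedeadiniik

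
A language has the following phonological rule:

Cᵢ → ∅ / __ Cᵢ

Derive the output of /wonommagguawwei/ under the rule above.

/mm/ is a geminate; the first /m/ deletes.
/gg/ is a geminate; the first /g/ deletes.
/ww/ is a geminate; the first /w/ deletes.
Surface form: [wonomaguawei].

wonomaguawei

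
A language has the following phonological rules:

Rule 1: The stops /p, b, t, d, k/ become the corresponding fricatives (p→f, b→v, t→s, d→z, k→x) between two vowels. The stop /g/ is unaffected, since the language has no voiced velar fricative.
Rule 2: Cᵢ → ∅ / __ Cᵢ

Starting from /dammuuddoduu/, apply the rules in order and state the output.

Rule 1 (intervocalic spirantization): /d/ is a stop between vowels /o/ and /u/, so it spirantizes to the fricative [z]. /dammuuddoduu/ → dammuuddozuu.
Rule 2 (degemination): /mm/ is a geminate; the first /m/ deletes. /dd/ is a geminate; the first /d/ deletes. /dammuuddozuu/ → damuudozuu.

damuudozuu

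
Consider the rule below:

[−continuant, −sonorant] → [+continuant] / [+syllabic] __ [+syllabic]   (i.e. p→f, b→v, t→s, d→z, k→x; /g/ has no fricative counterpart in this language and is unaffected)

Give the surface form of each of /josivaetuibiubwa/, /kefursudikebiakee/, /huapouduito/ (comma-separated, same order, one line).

josivaesuiviubwa, kefursuzixeviaxee, huafouzuiso

/josivaetuibiubwa/: /t/ is a stop between vowels /e/ and /u/, so it spirantizes to the fricative [s]. /b/ is a stop between vowels /i/ and /i/, so it spirantizes to the fricative [v]. → [josivaesuiviubwa].
/kefursudikebiakee/: /d/ is a stop between vowels /u/ and /i/, so it spirantizes to the fricative [z]. /k/ is a stop between vowels /i/ and /e/, so it spirantizes to the fricative [x]. /b/ is a stop between vowels /e/ and /i/, so it spirantizes to the fricative [v]. /k/ is a stop between vowels /a/ and /e/, so it spirantizes to the fricative [x]. → [kefursuzixeviaxee].
/huapouduito/: /p/ is a stop between vowels /a/ and /o/, so it spirantizes to the fricative [f]. /d/ is a stop between vowels /u/ and /u/, so it spirantizes to the fricative [z]. /t/ is a stop between vowels /i/ and /o/, so it spirantizes to the fricative [s]. → [huafouzuiso].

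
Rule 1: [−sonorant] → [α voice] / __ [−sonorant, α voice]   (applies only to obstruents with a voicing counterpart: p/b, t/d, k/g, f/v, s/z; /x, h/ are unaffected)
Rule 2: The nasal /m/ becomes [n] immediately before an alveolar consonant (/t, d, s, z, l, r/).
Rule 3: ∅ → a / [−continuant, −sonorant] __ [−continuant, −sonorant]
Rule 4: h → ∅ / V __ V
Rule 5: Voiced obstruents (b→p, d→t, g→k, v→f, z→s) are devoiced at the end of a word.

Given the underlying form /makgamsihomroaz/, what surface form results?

Rule 1 (regressive voicing assimilation): /k/ precedes the voiced obstruent /g/, so it voices to [g] by assimilation. /makgamsihomroaz/ → maggamsihomroaz.
Rule 2 (nasal place assimilation): /m/ precedes the alveolar consonant /s/, so it assimilates in place to [n]. /m/ precedes the alveolar consonant /r/, so it assimilates in place to [n]. /maggamsihomroaz/ → maggansihonroaz.
Rule 3 (stop-cluster a-epenthesis): /g/ and /g/ form a stop–stop cluster, so [a] is inserted between them. /maggansihonroaz/ → magagansihonroaz.
Rule 4 (intervocalic h-deletion): /h/ occurs between vowels /i/ and /o/, so it deletes. /magagansihonroaz/ → magagansionroaz.
Rule 5 (final devoicing): /z/ is a voiced obstruent in word-final position, so it devoices to [s]. /magagansionroaz/ → magagansionroas.

magagansionroas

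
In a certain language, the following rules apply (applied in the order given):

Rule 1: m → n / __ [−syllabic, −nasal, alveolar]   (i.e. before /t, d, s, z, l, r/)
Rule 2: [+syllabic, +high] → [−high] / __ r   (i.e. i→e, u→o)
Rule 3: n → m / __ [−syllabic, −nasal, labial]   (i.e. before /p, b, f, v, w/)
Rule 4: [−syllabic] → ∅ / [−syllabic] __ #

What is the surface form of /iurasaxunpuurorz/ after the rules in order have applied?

Rule 1 (nasal place assimilation): no segment meets the environment; /iurasaxunpuurorz/ is unchanged.
Rule 2 (pre-rhotic lowering): /u/ is a high vowel immediately before /r/, so it lowers to [o]. /u/ is a high vowel immediately before /r/, so it lowers to [o]. /iurasaxunpuurorz/ → iorasaxunpuororz.
Rule 3 (nasal place assimilation): /n/ precedes the labial consonant /p/, so it assimilates in place to [m]. /iorasaxunpuororz/ → iorasaxumpuororz.
Rule 4 (final cluster simplification): /z/ is the second consonant of a word-final cluster /rz/, so it deletes. /iorasaxumpuororz/ → iorasaxumpuoror.

iorasaxumpuoror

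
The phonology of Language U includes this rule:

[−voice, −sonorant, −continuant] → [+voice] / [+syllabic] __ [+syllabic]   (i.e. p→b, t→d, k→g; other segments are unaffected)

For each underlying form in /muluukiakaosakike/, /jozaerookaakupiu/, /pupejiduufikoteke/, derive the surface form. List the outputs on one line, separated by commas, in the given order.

muluugiagaosagige, jozaeroogaagubiu, pubejiduufigodege

/muluukiakaosakike/: /k/ is a voiceless stop between vowels /u/ and /i/, so it voices to [g]. /k/ is a voiceless stop between vowels /a/ and /a/, so it voices to [g]. /k/ is a voiceless stop between vowels /a/ and /i/, so it voices to [g]. /k/ is a voiceless stop between vowels /i/ and /e/, so it voices to [g]. → [muluugiagaosagige].
/jozaerookaakupiu/: /k/ is a voiceless stop between vowels /o/ and /a/, so it voices to [g]. /k/ is a voiceless stop between vowels /a/ and /u/, so it voices to [g]. /p/ is a voiceless stop between vowels /u/ and /i/, so it voices to [b]. → [jozaeroogaagubiu].
/pupejiduufikoteke/: /p/ is a voiceless stop between vowels /u/ and /e/, so it voices to [b]. /k/ is a voiceless stop between vowels /i/ and /o/, so it voices to [g]. /t/ is a voiceless stop between vowels /o/ and /e/, so it voices to [d]. /k/ is a voiceless stop between vowels /e/ and /e/, so it voices to [g]. → [pubejiduufigodege].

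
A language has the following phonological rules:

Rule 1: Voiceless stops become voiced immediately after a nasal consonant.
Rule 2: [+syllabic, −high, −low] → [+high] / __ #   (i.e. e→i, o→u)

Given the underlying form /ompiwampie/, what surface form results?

ombiwambii

Rule 1 (post-nasal voicing): /p/ is a voiceless stop immediately after the nasal /m/, so it voices to [b]. /p/ is a voiceless stop immediately after the nasal /m/, so it voices to [b]. /ompiwampie/ → ombiwambie.
Rule 2 (final vowel raising): /e/ is a mid vowel in word-final position, so it raises to [i]. /ombiwambie/ → ombiwambii.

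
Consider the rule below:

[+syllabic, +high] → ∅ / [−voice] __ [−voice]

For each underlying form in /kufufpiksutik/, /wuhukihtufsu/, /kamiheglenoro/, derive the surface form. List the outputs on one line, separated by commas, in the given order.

/kufufpiksutik/: /u/ is a high vowel flanked by voiceless consonants /k/ and /f/, so it deletes. /u/ is a high vowel flanked by voiceless consonants /f/ and /f/, so it deletes. /i/ is a high vowel flanked by voiceless consonants /p/ and /k/, so it deletes. /u/ is a high vowel flanked by voiceless consonants /s/ and /t/, so it deletes. /i/ is a high vowel flanked by voiceless consonants /t/ and /k/, so it deletes. → [kffpkstk].
/wuhukihtufsu/: /u/ is a high vowel flanked by voiceless consonants /h/ and /k/, so it deletes. /i/ is a high vowel flanked by voiceless consonants /k/ and /h/, so it deletes. /u/ is a high vowel flanked by voiceless consonants /t/ and /f/, so it deletes. → [wuhkhtfsu].
/kamiheglenoro/: the rule's environment is not met; surfaces unchanged as [kamiheglenoro].

kffpkstk, wuhkhtfsu, kamiheglenoro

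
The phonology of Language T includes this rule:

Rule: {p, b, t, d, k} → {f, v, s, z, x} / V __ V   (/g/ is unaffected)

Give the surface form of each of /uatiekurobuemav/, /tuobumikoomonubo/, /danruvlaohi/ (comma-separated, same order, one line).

/uatiekurobuemav/: /t/ is a stop between vowels /a/ and /i/, so it spirantizes to the fricative [s]. /k/ is a stop between vowels /e/ and /u/, so it spirantizes to the fricative [x]. /b/ is a stop between vowels /o/ and /u/, so it spirantizes to the fricative [v]. → [uasiexurovuemav].
/tuobumikoomonubo/: /b/ is a stop between vowels /o/ and /u/, so it spirantizes to the fricative [v]. /k/ is a stop between vowels /i/ and /o/, so it spirantizes to the fricative [x]. /b/ is a stop between vowels /u/ and /o/, so it spirantizes to the fricative [v]. → [tuovumixoomonuvo].
/danruvlaohi/: the rule's environment is not met; surfaces unchanged as [danruvlaohi].

uasiexurovuemav, tuovumixoomonuvo, danruvlaohi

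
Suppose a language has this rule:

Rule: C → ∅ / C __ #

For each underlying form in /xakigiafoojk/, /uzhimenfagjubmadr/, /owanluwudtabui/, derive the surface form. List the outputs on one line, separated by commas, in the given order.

xakigiafooj, uzhimenfagjubmad, owanluwudtabui

/xakigiafoojk/: /k/ is the second consonant of a word-final cluster /jk/, so it deletes. → [xakigiafooj].
/uzhimenfagjubmadr/: /r/ is the second consonant of a word-final cluster /dr/, so it deletes. → [uzhimenfagjubmad].
/owanluwudtabui/: the rule's environment is not met; surfaces unchanged as [owanluwudtabui].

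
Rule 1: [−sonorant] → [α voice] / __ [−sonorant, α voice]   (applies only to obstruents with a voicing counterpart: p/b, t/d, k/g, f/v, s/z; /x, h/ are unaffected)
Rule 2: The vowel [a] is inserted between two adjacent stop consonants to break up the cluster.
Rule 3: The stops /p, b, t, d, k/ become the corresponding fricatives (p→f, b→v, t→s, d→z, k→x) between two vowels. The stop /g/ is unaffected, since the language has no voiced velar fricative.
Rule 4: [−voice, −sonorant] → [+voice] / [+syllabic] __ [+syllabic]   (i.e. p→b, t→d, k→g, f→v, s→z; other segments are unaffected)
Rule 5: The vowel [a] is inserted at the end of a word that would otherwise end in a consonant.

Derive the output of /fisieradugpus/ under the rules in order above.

fizierazuxavusa

Rule 1 (regressive voicing assimilation): /g/ precedes the voiceless obstruent /p/, so it devoices to [k] by assimilation. /fisieradugpus/ → fisieradukpus.
Rule 2 (stop-cluster a-epenthesis): /k/ and /p/ form a stop–stop cluster, so [a] is inserted between them. /fisieradukpus/ → fisieradukapus.
Rule 3 (intervocalic spirantization): /d/ is a stop between vowels /a/ and /u/, so it spirantizes to the fricative [z]. /k/ is a stop between vowels /u/ and /a/, so it spirantizes to the fricative [x]. /p/ is a stop between vowels /a/ and /u/, so it spirantizes to the fricative [f]. /fisieradukapus/ → fisierazuxafus.
Rule 4 (intervocalic voicing): /s/ is a voiceless obstruent between vowels /i/ and /i/, so it voices to [z]. /f/ is a voiceless obstruent between vowels /a/ and /u/, so it voices to [v]. /fisierazuxafus/ → fizierazuxavus.
Rule 5 (final a-epenthesis): the form ends in the consonant /s/, so [a] is inserted word-finally. /fizierazuxavus/ → fizierazuxavusa.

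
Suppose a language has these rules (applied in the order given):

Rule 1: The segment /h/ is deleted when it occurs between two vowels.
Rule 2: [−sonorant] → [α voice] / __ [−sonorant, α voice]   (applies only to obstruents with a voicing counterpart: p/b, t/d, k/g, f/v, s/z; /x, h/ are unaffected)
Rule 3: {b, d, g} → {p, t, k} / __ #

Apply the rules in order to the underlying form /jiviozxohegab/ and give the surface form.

Rule 1 (intervocalic h-deletion): /h/ occurs between vowels /o/ and /e/, so it deletes. /jiviozxohegab/ → jiviozxoegab.
Rule 2 (regressive voicing assimilation): /z/ precedes the voiceless obstruent /x/, so it devoices to [s] by assimilation. /jiviozxoegab/ → jiviosxoegab.
Rule 3 (final devoicing): /b/ is a voiced stop in word-final position, so it devoices to [p]. /jiviosxoegab/ → jiviosxoegap.

jiviosxoegap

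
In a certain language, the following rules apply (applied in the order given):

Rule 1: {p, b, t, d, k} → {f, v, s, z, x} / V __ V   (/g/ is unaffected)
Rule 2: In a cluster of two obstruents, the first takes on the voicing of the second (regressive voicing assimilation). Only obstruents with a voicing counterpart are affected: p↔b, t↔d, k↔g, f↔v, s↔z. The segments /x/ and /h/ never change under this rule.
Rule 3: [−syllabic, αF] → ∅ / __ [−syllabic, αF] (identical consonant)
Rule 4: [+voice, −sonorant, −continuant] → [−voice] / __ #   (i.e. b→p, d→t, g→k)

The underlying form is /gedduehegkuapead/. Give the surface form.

geduehekuafeat

Rule 1 (intervocalic spirantization): /p/ is a stop between vowels /a/ and /e/, so it spirantizes to the fricative [f]. /gedduehegkuapead/ → gedduehegkuafead.
Rule 2 (regressive voicing assimilation): /g/ precedes the voiceless obstruent /k/, so it devoices to [k] by assimilation. /gedduehegkuafead/ → gedduehekkuafead.
Rule 3 (degemination): /dd/ is a geminate; the first /d/ deletes. /kk/ is a geminate; the first /k/ deletes. /gedduehekkuafead/ → geduehekuafead.
Rule 4 (final devoicing): /d/ is a voiced stop in word-final position, so it devoices to [t]. /geduehekuafead/ → geduehekuafeat.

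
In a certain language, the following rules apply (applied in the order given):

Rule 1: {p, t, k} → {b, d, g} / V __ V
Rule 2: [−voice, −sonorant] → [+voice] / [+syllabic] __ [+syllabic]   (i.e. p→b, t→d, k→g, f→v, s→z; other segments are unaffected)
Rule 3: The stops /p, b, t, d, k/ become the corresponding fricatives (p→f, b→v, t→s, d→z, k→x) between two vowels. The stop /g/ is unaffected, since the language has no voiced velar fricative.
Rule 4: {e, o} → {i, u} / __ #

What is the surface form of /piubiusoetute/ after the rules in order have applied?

piuviuzoezuzi

Rule 1 (intervocalic voicing): /t/ is a voiceless stop between vowels /e/ and /u/, so it voices to [d]. /t/ is a voiceless stop between vowels /u/ and /e/, so it voices to [d]. /piubiusoetute/ → piubiusoedude.
Rule 2 (intervocalic voicing): /s/ is a voiceless obstruent between vowels /u/ and /o/, so it voices to [z]. /piubiusoedude/ → piubiuzoedude.
Rule 3 (intervocalic spirantization): /b/ is a stop between vowels /u/ and /i/, so it spirantizes to the fricative [v]. /d/ is a stop between vowels /e/ and /u/, so it spirantizes to the fricative [z]. /d/ is a stop between vowels /u/ and /e/, so it spirantizes to the fricative [z]. /piubiuzoedude/ → piuviuzoezuze.
Rule 4 (final vowel raising): /e/ is a mid vowel in word-final position, so it raises to [i]. /piuviuzoezuze/ → piuviuzoezuzi.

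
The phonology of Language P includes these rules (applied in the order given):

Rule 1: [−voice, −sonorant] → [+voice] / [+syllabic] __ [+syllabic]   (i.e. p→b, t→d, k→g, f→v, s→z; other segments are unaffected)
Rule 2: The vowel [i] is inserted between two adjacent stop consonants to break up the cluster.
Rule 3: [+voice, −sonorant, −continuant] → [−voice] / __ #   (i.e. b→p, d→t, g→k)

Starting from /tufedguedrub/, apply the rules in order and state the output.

Rule 1 (intervocalic voicing): /f/ is a voiceless obstruent between vowels /u/ and /e/, so it voices to [v]. /tufedguedrub/ → tuvedguedrub.
Rule 2 (stop-cluster i-epenthesis): /d/ and /g/ form a stop–stop cluster, so [i] is inserted between them. /tuvedguedrub/ → tuvediguedrub.
Rule 3 (final devoicing): /b/ is a voiced stop in word-final position, so it devoices to [p]. /tuvediguedrub/ → tuvediguedrup.

tuvediguedrup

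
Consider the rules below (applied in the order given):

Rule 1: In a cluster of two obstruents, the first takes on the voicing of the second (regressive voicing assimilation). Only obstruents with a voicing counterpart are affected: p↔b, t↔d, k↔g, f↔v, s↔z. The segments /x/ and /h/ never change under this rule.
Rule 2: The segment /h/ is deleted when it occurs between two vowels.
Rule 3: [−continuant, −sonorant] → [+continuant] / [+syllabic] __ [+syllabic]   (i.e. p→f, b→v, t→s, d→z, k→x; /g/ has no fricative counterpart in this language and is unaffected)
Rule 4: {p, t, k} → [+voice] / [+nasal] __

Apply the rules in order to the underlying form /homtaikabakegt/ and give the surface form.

Rule 1 (regressive voicing assimilation): /g/ precedes the voiceless obstruent /t/, so it devoices to [k] by assimilation. /homtaikabakegt/ → homtaikabakekt.
Rule 2 (intervocalic h-deletion): no segment meets the environment; /homtaikabakekt/ is unchanged.
Rule 3 (intervocalic spirantization): /k/ is a stop between vowels /i/ and /a/, so it spirantizes to the fricative [x]. /b/ is a stop between vowels /a/ and /a/, so it spirantizes to the fricative [v]. /k/ is a stop between vowels /a/ and /e/, so it spirantizes to the fricative [x]. /homtaikabakekt/ → homtaixavaxekt.
Rule 4 (post-nasal voicing): /t/ is a voiceless stop immediately after the nasal /m/, so it voices to [d]. /homtaixavaxekt/ → homdaixavaxekt.

homdaixavaxekt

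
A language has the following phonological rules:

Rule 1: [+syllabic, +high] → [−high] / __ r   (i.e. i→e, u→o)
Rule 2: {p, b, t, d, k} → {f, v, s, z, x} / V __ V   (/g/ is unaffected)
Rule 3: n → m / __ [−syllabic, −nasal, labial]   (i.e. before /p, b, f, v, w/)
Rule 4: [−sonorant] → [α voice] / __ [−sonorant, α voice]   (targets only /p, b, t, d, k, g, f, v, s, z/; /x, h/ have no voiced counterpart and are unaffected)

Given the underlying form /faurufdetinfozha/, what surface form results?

faoruvdesimfosha

Rule 1 (pre-rhotic lowering): /u/ is a high vowel immediately before /r/, so it lowers to [o]. /faurufdetinfozha/ → faorufdetinfozha.
Rule 2 (intervocalic spirantization): /t/ is a stop between vowels /e/ and /i/, so it spirantizes to the fricative [s]. /faorufdetinfozha/ → faorufdesinfozha.
Rule 3 (nasal place assimilation): /n/ precedes the labial consonant /f/, so it assimilates in place to [m]. /faorufdesinfozha/ → faorufdesimfozha.
Rule 4 (regressive voicing assimilation): /f/ precedes the voiced obstruent /d/, so it voices to [v] by assimilation. /z/ precedes the voiceless obstruent /h/, so it devoices to [s] by assimilation. /faorufdesimfozha/ → faoruvdesimfosha.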